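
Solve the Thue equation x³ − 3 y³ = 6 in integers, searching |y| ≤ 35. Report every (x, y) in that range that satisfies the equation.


The equation is x³ - 3y³ = 6. For fixed y, x³ = 3·y³ + 6, so a solution requires the RHS to be a perfect cube.
Strategy: iterate y from -35 to 35, compute RHS = 3·y³ + 6, and check whether it is a (positive or negative) perfect cube.
Check small values of y:
  y = 0: RHS = 6 is not a perfect cube.
  y = 1: RHS = 9 is not a perfect cube.
  y = -1: RHS = 3 is not a perfect cube.
  y = 2: RHS = 30 is not a perfect cube.
  y = -2: RHS = -18 is not a perfect cube.
  y = 3: RHS = 87 is not a perfect cube.
  y = -3: RHS = -75 is not a perfect cube.
Continuing the search up to |y| = 35 finds no solutions either.
No (x, y) in the scanned range satisfies the equation.

No integer solutions with |y| ≤ 35.


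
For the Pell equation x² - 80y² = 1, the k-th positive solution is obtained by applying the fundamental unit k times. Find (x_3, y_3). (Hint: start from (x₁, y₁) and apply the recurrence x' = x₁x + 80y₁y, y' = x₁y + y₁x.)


Step 1: Find the fundamental solution (x₁, y₁) of x² - 80y² = 1.
  Expand √80 as a continued fraction. a₀ = ⌊√80⌋ = 8; iterate m_{k+1} = d_k·a_k − m_k, d_{k+1} = (80 − m_{k+1}²)/d_k, a_{k+1} = ⌊(a₀ + m_{k+1})/d_{k+1}⌋ (starting m₀ = 0, d₀ = 1), with convergents p_k = a_k·p_{k-1} + p_{k-2}, q_k = a_k·q_{k-1} + q_{k-2} (p₋₁ = 1, q₋₁ = 0):
  k = 0: a₀ = 8; p₀/q₀ = 8/1; p₀² − 80·q₀² = 64 − 80 = -16.
  k = 1: m = 8, d = 16, a = ⌊(8 + 8)/16⌋ = 1; p/q = (1·8 + 1)/(1·1 + 0) = 9/1; p² − 80·q² = 81 − 80 = 1.
  The first convergent with p² − 80·q² = 1 gives the fundamental solution (x₁, y₁) = (9, 1).
Step 2: Apply the recurrence (x_{n+1}, y_{n+1}) = (x₁x_n + 80y₁y_n, x₁y_n + y₁x_n) repeatedly.
  From (x_1, y_1) = (9, 1): x_2 = 9·9 + 80·1·1 = 161; y_2 = 9·1 + 1·9 = 18.
  From (x_2, y_2) = (161, 18): x_3 = 9·161 + 80·1·18 = 2889; y_3 = 9·18 + 1·161 = 323.
Step 3: Verify x_3² - 80·y_3² = 8346321 - 8346320 = 1 (should be 1). ✓

(x_1, y_1) = (9, 1); (x_3, y_3) = (2889, 323).


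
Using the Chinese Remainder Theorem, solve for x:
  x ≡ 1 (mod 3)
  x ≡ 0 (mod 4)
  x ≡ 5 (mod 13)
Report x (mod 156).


Moduli 3, 4, 13 are pairwise coprime; by CRT there is a unique solution modulo M = 3 · 4 · 13 = 156.
Solve pairwise, accumulating the modulus:
  Start with x ≡ 1 (mod 3).
  Combine with x ≡ 0 (mod 4): since gcd(3, 4) = 1, we get a unique residue mod 12.
    Write x = 1 + 3·t and substitute into x ≡ 0 (mod 4): 3·t ≡ 0 − 1 = -1 (mod 4).
    Reduce coefficients mod 4: 3·t ≡ 3 (mod 4).
    The inverse of 3 mod 4 is 3 (since 3·3 = 9 = 2·4 + 1), so t ≡ 3·3 = 9 ≡ 1 (mod 4).
    Then x = 1 + 3·1 = 4, valid modulo lcm(3, 4) = 12: x ≡ 4 (mod 12).
  Combine with x ≡ 5 (mod 13): since gcd(12, 13) = 1, we get a unique residue mod 156.
    Write x = 4 + 12·t and substitute into x ≡ 5 (mod 13): 12·t ≡ 5 − 4 = 1 (mod 13).
    The inverse of 12 mod 13 is 12 (since 12·12 = 144 = 11·13 + 1), so t ≡ 12·1 = 12 ≡ 12 (mod 13).
    Then x = 4 + 12·12 = 148, valid modulo lcm(12, 13) = 156: x ≡ 148 (mod 156).
Verify: 148 mod 3 = 1 ✓, 148 mod 4 = 0 ✓, 148 mod 13 = 5 ✓.

x ≡ 148 (mod 156).


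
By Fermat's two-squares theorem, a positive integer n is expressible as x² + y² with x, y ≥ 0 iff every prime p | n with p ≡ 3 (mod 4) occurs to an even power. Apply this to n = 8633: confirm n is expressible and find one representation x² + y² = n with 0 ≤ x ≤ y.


Step 1: Factor n = 8633 = 89 · 97.
Step 2: Check the mod-4 condition on each prime factor: 89 ≡ 1 (mod 4), exponent 1; 97 ≡ 1 (mod 4), exponent 1.
All primes ≡ 3 (mod 4) appear to even exponent (or don't appear), so by the two-squares theorem n IS expressible as a sum of two squares.
Step 3: Build a representation. Here n = 89 · 97 is a product of primes ≡ 1 (mod 4). Each prime p ≡ 1 (mod 4) is itself a sum of two squares; find a² by testing p − a² for a perfect square:
  89: 89 − 1² = 88, 89 − 2² = 85, 89 − 3² = 80, 89 − 4² = 73, 89 − 5² = 64 = 8² ⇒ 89 = 5² + 8².
  97: 97 − 1² = 96, 97 − 2² = 93, 97 − 3² = 88, 97 − 4² = 81 = 9² ⇒ 97 = 4² + 9².
  Combine using the Brahmagupta–Fibonacci identity (a² + b²)(c² + d²) = (ac − bd)² + (ad + bc)² = (ac + bd)² + (ad − bc)²:
  89 · 97 = 8633: from (5² + 8²)(4² + 9²), take (5·4 − 8·9, 5·9 + 8·4) = (20 − 72, 45 + 32) = (-52, 77); dropping signs (only squares matter) gives (52, 77); check 52² + 77² = 2704 + 5929 = 8633 ✓.
Step 4: Order so x ≤ y and verify: 52² + 77² = 2704 + 5929 = 8633 = n. ✓

n = 8633 = 52² + 77² (one valid representation with x ≤ y).


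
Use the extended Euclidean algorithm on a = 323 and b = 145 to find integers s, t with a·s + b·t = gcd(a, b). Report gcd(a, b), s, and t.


Euclidean algorithm on (323, 145) — divide until remainder is 0:
  323 = 2 · 145 + 33
  145 = 4 · 33 + 13
  33 = 2 · 13 + 7
  13 = 1 · 7 + 6
  7 = 1 · 6 + 1
  6 = 6 · 1 + 0
gcd(323, 145) = 1.
Track Bezout coefficients alongside the remainders: start with r₀ = 323 = a·1 + b·0 (s = 1, t = 0) and r₁ = 145 = a·0 + b·1 (s = 0, t = 1); each new remainder r_{k+1} = r_{k-1} − q_k·r_k inherits s_{k+1} = s_{k-1} − q_k·s_k, t_{k+1} = t_{k-1} − q_k·t_k, so r_k = a·s_k + b·t_k at every step:
  q = 2: r = 33, s = 1 − 2·0 = 1, t = 0 − 2·1 = -2  (check: 323·1 + 145·(-2) = 33)
  q = 4: r = 13, s = 0 − 4·1 = -4, t = 1 − 4·(-2) = 9  (check: 323·(-4) + 145·9 = 13)
  q = 2: r = 7, s = 1 − 2·(-4) = 9, t = -2 − 2·9 = -20  (check: 323·9 + 145·(-20) = 7)
  q = 1: r = 6, s = -4 − 1·9 = -13, t = 9 − 1·(-20) = 29  (check: 323·(-13) + 145·29 = 6)
  q = 1: r = 1, s = 9 − 1·(-13) = 22, t = -20 − 1·29 = -49  (check: 323·22 + 145·(-49) = 1)
The row with r = 1 (the gcd) gives the Bezout coefficients s = 22, t = -49.
Result: 323 · (22) + 145 · (-49) = 1.

gcd(323, 145) = 1; s = 22, t = -49 (check: 323·22 + 145·(-49) = 1).


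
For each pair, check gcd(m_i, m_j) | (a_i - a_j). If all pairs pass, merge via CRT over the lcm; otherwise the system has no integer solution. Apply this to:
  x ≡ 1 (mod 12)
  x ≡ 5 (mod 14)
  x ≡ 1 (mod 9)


Moduli 12, 14, 9 are not pairwise coprime, so CRT works modulo lcm(m_i) when all pairwise compatibility conditions hold.
Pairwise compatibility: gcd(m_i, m_j) must divide a_i - a_j for every pair.
Merge one congruence at a time:
  Start: x ≡ 1 (mod 12).
  Combine with x ≡ 5 (mod 14): gcd(12, 14) = 2; 5 - 1 = 4, which IS divisible by 2, so compatible.
    Write x = 1 + 12·t and substitute into x ≡ 5 (mod 14): 12·t ≡ 5 − 1 = 4 (mod 14).
    Divide the congruence (and modulus) by g = 2: 6·t ≡ 2 (mod 7).
    The inverse of 6 mod 7 is 6 (since 6·6 = 36 = 5·7 + 1), so t ≡ 6·2 = 12 ≡ 5 (mod 7).
    Then x = 1 + 12·5 = 61, valid modulo lcm(12, 14) = 84: x ≡ 61 (mod 84).
  Combine with x ≡ 1 (mod 9): gcd(84, 9) = 3; 1 - 61 = -60, which IS divisible by 3, so compatible.
    Write x = 61 + 84·t and substitute into x ≡ 1 (mod 9): 84·t ≡ 1 − 61 = -60 (mod 9).
    Divide the congruence (and modulus) by g = 3: 28·t ≡ -20 (mod 3).
    Reduce coefficients mod 3: 1·t ≡ 1 (mod 3).
    So t ≡ 1 (mod 3).
    Then x = 61 + 84·1 = 145, valid modulo lcm(84, 9) = 252: x ≡ 145 (mod 252).
Verify: 145 mod 12 = 1, 145 mod 14 = 5, 145 mod 9 = 1.

x ≡ 145 (mod 252).


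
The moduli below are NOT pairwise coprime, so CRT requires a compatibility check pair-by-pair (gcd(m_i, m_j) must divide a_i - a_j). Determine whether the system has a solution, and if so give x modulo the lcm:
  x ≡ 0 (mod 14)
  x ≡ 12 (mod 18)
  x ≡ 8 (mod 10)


Moduli 14, 18, 10 are not pairwise coprime, so CRT works modulo lcm(m_i) when all pairwise compatibility conditions hold.
Pairwise compatibility: gcd(m_i, m_j) must divide a_i - a_j for every pair.
Merge one congruence at a time:
  Start: x ≡ 0 (mod 14).
  Combine with x ≡ 12 (mod 18): gcd(14, 18) = 2; 12 - 0 = 12, which IS divisible by 2, so compatible.
    Write x = 0 + 14·t and substitute into x ≡ 12 (mod 18): 14·t ≡ 12 − 0 = 12 (mod 18).
    Divide the congruence (and modulus) by g = 2: 7·t ≡ 6 (mod 9).
    The inverse of 7 mod 9 is 4 (since 7·4 = 28 = 3·9 + 1), so t ≡ 4·6 = 24 ≡ 6 (mod 9).
    Then x = 0 + 14·6 = 84, valid modulo lcm(14, 18) = 126: x ≡ 84 (mod 126).
  Combine with x ≡ 8 (mod 10): gcd(126, 10) = 2; 8 - 84 = -76, which IS divisible by 2, so compatible.
    Write x = 84 + 126·t and substitute into x ≡ 8 (mod 10): 126·t ≡ 8 − 84 = -76 (mod 10).
    Divide the congruence (and modulus) by g = 2: 63·t ≡ -38 (mod 5).
    Reduce coefficients mod 5: 3·t ≡ 2 (mod 5).
    The inverse of 3 mod 5 is 2 (since 3·2 = 6 = 1·5 + 1), so t ≡ 2·2 = 4 ≡ 4 (mod 5).
    Then x = 84 + 126·4 = 588, valid modulo lcm(126, 10) = 630: x ≡ 588 (mod 630).
Verify: 588 mod 14 = 0, 588 mod 18 = 12, 588 mod 10 = 8.

x ≡ 588 (mod 630).


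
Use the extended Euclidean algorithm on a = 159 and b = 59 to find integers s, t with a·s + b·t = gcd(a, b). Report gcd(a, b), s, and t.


Euclidean algorithm on (159, 59) — divide until remainder is 0:
  159 = 2 · 59 + 41
  59 = 1 · 41 + 18
  41 = 2 · 18 + 5
  18 = 3 · 5 + 3
  5 = 1 · 3 + 2
  3 = 1 · 2 + 1
  2 = 2 · 1 + 0
gcd(159, 59) = 1.
Track Bezout coefficients alongside the remainders: start with r₀ = 159 = a·1 + b·0 (s = 1, t = 0) and r₁ = 59 = a·0 + b·1 (s = 0, t = 1); each new remainder r_{k+1} = r_{k-1} − q_k·r_k inherits s_{k+1} = s_{k-1} − q_k·s_k, t_{k+1} = t_{k-1} − q_k·t_k, so r_k = a·s_k + b·t_k at every step:
  q = 2: r = 41, s = 1 − 2·0 = 1, t = 0 − 2·1 = -2  (check: 159·1 + 59·(-2) = 41)
  q = 1: r = 18, s = 0 − 1·1 = -1, t = 1 − 1·(-2) = 3  (check: 159·(-1) + 59·3 = 18)
  q = 2: r = 5, s = 1 − 2·(-1) = 3, t = -2 − 2·3 = -8  (check: 159·3 + 59·(-8) = 5)
  q = 3: r = 3, s = -1 − 3·3 = -10, t = 3 − 3·(-8) = 27  (check: 159·(-10) + 59·27 = 3)
  q = 1: r = 2, s = 3 − 1·(-10) = 13, t = -8 − 1·27 = -35  (check: 159·13 + 59·(-35) = 2)
  q = 1: r = 1, s = -10 − 1·13 = -23, t = 27 − 1·(-35) = 62  (check: 159·(-23) + 59·62 = 1)
The row with r = 1 (the gcd) gives the Bezout coefficients s = -23, t = 62.
Result: 159 · (-23) + 59 · (62) = 1.

gcd(159, 59) = 1; s = -23, t = 62 (check: 159·(-23) + 59·62 = 1).


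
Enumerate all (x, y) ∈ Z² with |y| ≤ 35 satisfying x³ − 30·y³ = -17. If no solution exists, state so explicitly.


The equation is x³ - 30y³ = -17. For fixed y, x³ = 30·y³ − 17, so a solution requires the RHS to be a perfect cube.
Strategy: iterate y from -35 to 35, compute RHS = 30·y³ − 17, and check whether it is a (positive or negative) perfect cube.
Check small values of y:
  y = 0: RHS = -17 is not a perfect cube.
  y = 1: RHS = 13 is not a perfect cube.
  y = -1: RHS = -47 is not a perfect cube.
  y = 2: RHS = 223 is not a perfect cube.
  y = -2: RHS = -257 is not a perfect cube.
  y = 3: RHS = 793 is not a perfect cube.
  y = -3: RHS = -827 is not a perfect cube.
Continuing the search up to |y| = 35 finds no solutions either.
No (x, y) in the scanned range satisfies the equation.

No integer solutions with |y| ≤ 35.


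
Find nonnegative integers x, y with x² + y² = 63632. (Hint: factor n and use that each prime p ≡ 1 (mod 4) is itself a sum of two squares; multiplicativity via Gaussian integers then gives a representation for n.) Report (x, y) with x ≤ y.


Step 1: Factor n = 63632 = 2^4 · 41 · 97.
Step 2: Check the mod-4 condition on each prime factor: 2 = 2 (special); 41 ≡ 1 (mod 4), exponent 1; 97 ≡ 1 (mod 4), exponent 1.
All primes ≡ 3 (mod 4) appear to even exponent (or don't appear), so by the two-squares theorem n IS expressible as a sum of two squares.
Step 3: Build a representation. Group n = k² · m with k = 4 and m = 41 · 97 = 3977 (a product of primes ≡ 1 (mod 4)); a representation of m scales to one of n via (k·x)² + (k·y)² = k²(x² + y²). Each prime p ≡ 1 (mod 4) is itself a sum of two squares; find a² by testing p − a² for a perfect square:
  41: 41 − 1² = 40, 41 − 2² = 37, 41 − 3² = 32, 41 − 4² = 25 = 5² ⇒ 41 = 4² + 5².
  97: 97 − 1² = 96, 97 − 2² = 93, 97 − 3² = 88, 97 − 4² = 81 = 9² ⇒ 97 = 4² + 9².
  Combine using the Brahmagupta–Fibonacci identity (a² + b²)(c² + d²) = (ac − bd)² + (ad + bc)² = (ac + bd)² + (ad − bc)²:
  41 · 97 = 3977: from (4² + 5²)(4² + 9²), take (4·4 − 5·9, 4·9 + 5·4) = (16 − 45, 36 + 20) = (-29, 56); dropping signs (only squares matter) gives (29, 56); check 29² + 56² = 841 + 3136 = 3977 ✓.
  Scale by k = 4: (4·29, 4·56) = (116, 224).
Step 4: Order so x ≤ y and verify: 116² + 224² = 13456 + 50176 = 63632 = n. ✓

n = 63632 = 116² + 224² (one valid representation with x ≤ y).


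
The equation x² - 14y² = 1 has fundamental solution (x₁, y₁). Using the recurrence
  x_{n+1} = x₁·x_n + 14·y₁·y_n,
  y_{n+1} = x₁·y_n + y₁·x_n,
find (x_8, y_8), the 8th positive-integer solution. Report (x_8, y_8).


Step 1: Find the fundamental solution (x₁, y₁) of x² - 14y² = 1.
  Expand √14 as a continued fraction. a₀ = ⌊√14⌋ = 3; iterate m_{k+1} = d_k·a_k − m_k, d_{k+1} = (14 − m_{k+1}²)/d_k, a_{k+1} = ⌊(a₀ + m_{k+1})/d_{k+1}⌋ (starting m₀ = 0, d₀ = 1), with convergents p_k = a_k·p_{k-1} + p_{k-2}, q_k = a_k·q_{k-1} + q_{k-2} (p₋₁ = 1, q₋₁ = 0):
  k = 0: a₀ = 3; p₀/q₀ = 3/1; p₀² − 14·q₀² = 9 − 14 = -5.
  k = 1: m = 3, d = 5, a = ⌊(3 + 3)/5⌋ = 1; p/q = (1·3 + 1)/(1·1 + 0) = 4/1; p² − 14·q² = 16 − 14 = 2.
  k = 2: m = 2, d = 2, a = ⌊(3 + 2)/2⌋ = 2; p/q = (2·4 + 3)/(2·1 + 1) = 11/3; p² − 14·q² = 121 − 126 = -5.
  k = 3: m = 2, d = 5, a = ⌊(3 + 2)/5⌋ = 1; p/q = (1·11 + 4)/(1·3 + 1) = 15/4; p² − 14·q² = 225 − 224 = 1.
  The first convergent with p² − 14·q² = 1 gives the fundamental solution (x₁, y₁) = (15, 4).
Step 2: Apply the recurrence (x_{n+1}, y_{n+1}) = (x₁x_n + 14y₁y_n, x₁y_n + y₁x_n) repeatedly.
  From (x_1, y_1) = (15, 4): x_2 = 15·15 + 14·4·4 = 449; y_2 = 15·4 + 4·15 = 120.
  From (x_2, y_2) = (449, 120): x_3 = 15·449 + 14·4·120 = 13455; y_3 = 15·120 + 4·449 = 3596.
  From (x_3, y_3) = (13455, 3596): x_4 = 15·13455 + 14·4·3596 = 403201; y_4 = 15·3596 + 4·13455 = 107760.
  From (x_4, y_4) = (403201, 107760): x_5 = 15·403201 + 14·4·107760 = 12082575; y_5 = 15·107760 + 4·403201 = 3229204.
  From (x_5, y_5) = (12082575, 3229204): x_6 = 15·12082575 + 14·4·3229204 = 362074049; y_6 = 15·3229204 + 4·12082575 = 96768360.
  From (x_6, y_6) = (362074049, 96768360): x_7 = 15·362074049 + 14·4·96768360 = 10850138895; y_7 = 15·96768360 + 4·362074049 = 2899821596.
  From (x_7, y_7) = (10850138895, 2899821596): x_8 = 15·10850138895 + 14·4·2899821596 = 325142092801; y_8 = 15·2899821596 + 4·10850138895 = 86897879520.
Step 3: Verify x_8² - 14·y_8² = 105717380511014096025601 - 105717380511014096025600 = 1 (should be 1). ✓

(x_1, y_1) = (15, 4); (x_8, y_8) = (325142092801, 86897879520).


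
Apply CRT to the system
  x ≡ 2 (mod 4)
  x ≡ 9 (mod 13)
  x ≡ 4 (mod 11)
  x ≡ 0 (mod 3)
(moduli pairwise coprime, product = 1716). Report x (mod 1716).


Product of moduli M = 4 · 13 · 11 · 3 = 1716.
Merge one congruence at a time:
  Start: x ≡ 2 (mod 4).
  Combine with x ≡ 9 (mod 13); new modulus lcm = 52.
    Write x = 2 + 4·t and substitute into x ≡ 9 (mod 13): 4·t ≡ 9 − 2 = 7 (mod 13).
    The inverse of 4 mod 13 is 10 (since 4·10 = 40 = 3·13 + 1), so t ≡ 10·7 = 70 ≡ 5 (mod 13).
    Then x = 2 + 4·5 = 22, valid modulo lcm(4, 13) = 52: x ≡ 22 (mod 52).
  Combine with x ≡ 4 (mod 11); new modulus lcm = 572.
    Write x = 22 + 52·t and substitute into x ≡ 4 (mod 11): 52·t ≡ 4 − 22 = -18 (mod 11).
    Reduce coefficients mod 11: 8·t ≡ 4 (mod 11).
    The inverse of 8 mod 11 is 7 (since 8·7 = 56 = 5·11 + 1), so t ≡ 7·4 = 28 ≡ 6 (mod 11).
    Then x = 22 + 52·6 = 334, valid modulo lcm(52, 11) = 572: x ≡ 334 (mod 572).
  Combine with x ≡ 0 (mod 3); new modulus lcm = 1716.
    Write x = 334 + 572·t and substitute into x ≡ 0 (mod 3): 572·t ≡ 0 − 334 = -334 (mod 3).
    Reduce coefficients mod 3: 2·t ≡ 2 (mod 3).
    The inverse of 2 mod 3 is 2 (since 2·2 = 4 = 1·3 + 1), so t ≡ 2·2 = 4 ≡ 1 (mod 3).
    Then x = 334 + 572·1 = 906, valid modulo lcm(572, 3) = 1716: x ≡ 906 (mod 1716).
Verify against each original: 906 mod 4 = 2, 906 mod 13 = 9, 906 mod 11 = 4, 906 mod 3 = 0.

x ≡ 906 (mod 1716).


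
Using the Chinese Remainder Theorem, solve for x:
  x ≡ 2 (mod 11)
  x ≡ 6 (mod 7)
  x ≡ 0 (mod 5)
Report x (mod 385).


Moduli 11, 7, 5 are pairwise coprime; by CRT there is a unique solution modulo M = 11 · 7 · 5 = 385.
Solve pairwise, accumulating the modulus:
  Start with x ≡ 2 (mod 11).
  Combine with x ≡ 6 (mod 7): since gcd(11, 7) = 1, we get a unique residue mod 77.
    Write x = 2 + 11·t and substitute into x ≡ 6 (mod 7): 11·t ≡ 6 − 2 = 4 (mod 7).
    Reduce coefficients mod 7: 4·t ≡ 4 (mod 7).
    The inverse of 4 mod 7 is 2 (since 4·2 = 8 = 1·7 + 1), so t ≡ 2·4 = 8 ≡ 1 (mod 7).
    Then x = 2 + 11·1 = 13, valid modulo lcm(11, 7) = 77: x ≡ 13 (mod 77).
  Combine with x ≡ 0 (mod 5): since gcd(77, 5) = 1, we get a unique residue mod 385.
    Write x = 13 + 77·t and substitute into x ≡ 0 (mod 5): 77·t ≡ 0 − 13 = -13 (mod 5).
    Reduce coefficients mod 5: 2·t ≡ 2 (mod 5).
    The inverse of 2 mod 5 is 3 (since 2·3 = 6 = 1·5 + 1), so t ≡ 3·2 = 6 ≡ 1 (mod 5).
    Then x = 13 + 77·1 = 90, valid modulo lcm(77, 5) = 385: x ≡ 90 (mod 385).
Verify: 90 mod 11 = 2 ✓, 90 mod 7 = 6 ✓, 90 mod 5 = 0 ✓.

x ≡ 90 (mod 385).


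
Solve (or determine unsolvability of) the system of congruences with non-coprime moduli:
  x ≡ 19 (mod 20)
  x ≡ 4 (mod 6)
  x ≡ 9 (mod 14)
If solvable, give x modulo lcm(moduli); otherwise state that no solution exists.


Moduli 20, 6, 14 are not pairwise coprime, so CRT works modulo lcm(m_i) when all pairwise compatibility conditions hold.
Pairwise compatibility: gcd(m_i, m_j) must divide a_i - a_j for every pair.
Merge one congruence at a time:
  Start: x ≡ 19 (mod 20).
  Combine with x ≡ 4 (mod 6): gcd(20, 6) = 2, and 4 - 19 = -15 is NOT divisible by 2.
    ⇒ system is inconsistent (no integer solution).

No solution (the system is inconsistent).


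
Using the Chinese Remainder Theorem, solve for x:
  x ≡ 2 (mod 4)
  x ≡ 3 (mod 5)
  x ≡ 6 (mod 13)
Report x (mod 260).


Moduli 4, 5, 13 are pairwise coprime; by CRT there is a unique solution modulo M = 4 · 5 · 13 = 260.
Solve pairwise, accumulating the modulus:
  Start with x ≡ 2 (mod 4).
  Combine with x ≡ 3 (mod 5): since gcd(4, 5) = 1, we get a unique residue mod 20.
    Write x = 2 + 4·t and substitute into x ≡ 3 (mod 5): 4·t ≡ 3 − 2 = 1 (mod 5).
    The inverse of 4 mod 5 is 4 (since 4·4 = 16 = 3·5 + 1), so t ≡ 4·1 = 4 ≡ 4 (mod 5).
    Then x = 2 + 4·4 = 18, valid modulo lcm(4, 5) = 20: x ≡ 18 (mod 20).
  Combine with x ≡ 6 (mod 13): since gcd(20, 13) = 1, we get a unique residue mod 260.
    Write x = 18 + 20·t and substitute into x ≡ 6 (mod 13): 20·t ≡ 6 − 18 = -12 (mod 13).
    Reduce coefficients mod 13: 7·t ≡ 1 (mod 13).
    The inverse of 7 mod 13 is 2 (since 7·2 = 14 = 1·13 + 1), so t ≡ 2·1 = 2 ≡ 2 (mod 13).
    Then x = 18 + 20·2 = 58, valid modulo lcm(20, 13) = 260: x ≡ 58 (mod 260).
Verify: 58 mod 4 = 2 ✓, 58 mod 5 = 3 ✓, 58 mod 13 = 6 ✓.

x ≡ 58 (mod 260).


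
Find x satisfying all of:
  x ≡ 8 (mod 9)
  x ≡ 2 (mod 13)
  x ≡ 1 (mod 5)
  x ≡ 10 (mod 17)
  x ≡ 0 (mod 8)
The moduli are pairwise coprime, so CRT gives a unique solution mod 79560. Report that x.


Product of moduli M = 9 · 13 · 5 · 17 · 8 = 79560.
Merge one congruence at a time:
  Start: x ≡ 8 (mod 9).
  Combine with x ≡ 2 (mod 13); new modulus lcm = 117.
    Write x = 8 + 9·t and substitute into x ≡ 2 (mod 13): 9·t ≡ 2 − 8 = -6 (mod 13).
    Reduce coefficients mod 13: 9·t ≡ 7 (mod 13).
    The inverse of 9 mod 13 is 3 (since 9·3 = 27 = 2·13 + 1), so t ≡ 3·7 = 21 ≡ 8 (mod 13).
    Then x = 8 + 9·8 = 80, valid modulo lcm(9, 13) = 117: x ≡ 80 (mod 117).
  Combine with x ≡ 1 (mod 5); new modulus lcm = 585.
    Write x = 80 + 117·t and substitute into x ≡ 1 (mod 5): 117·t ≡ 1 − 80 = -79 (mod 5).
    Reduce coefficients mod 5: 2·t ≡ 1 (mod 5).
    The inverse of 2 mod 5 is 3 (since 2·3 = 6 = 1·5 + 1), so t ≡ 3·1 = 3 ≡ 3 (mod 5).
    Then x = 80 + 117·3 = 431, valid modulo lcm(117, 5) = 585: x ≡ 431 (mod 585).
  Combine with x ≡ 10 (mod 17); new modulus lcm = 9945.
    Write x = 431 + 585·t and substitute into x ≡ 10 (mod 17): 585·t ≡ 10 − 431 = -421 (mod 17).
    Reduce coefficients mod 17: 7·t ≡ 4 (mod 17).
    The inverse of 7 mod 17 is 5 (since 7·5 = 35 = 2·17 + 1), so t ≡ 5·4 = 20 ≡ 3 (mod 17).
    Then x = 431 + 585·3 = 2186, valid modulo lcm(585, 17) = 9945: x ≡ 2186 (mod 9945).
  Combine with x ≡ 0 (mod 8); new modulus lcm = 79560.
    Write x = 2186 + 9945·t and substitute into x ≡ 0 (mod 8): 9945·t ≡ 0 − 2186 = -2186 (mod 8).
    Reduce coefficients mod 8: 1·t ≡ 6 (mod 8).
    So t ≡ 6 (mod 8).
    Then x = 2186 + 9945·6 = 61856, valid modulo lcm(9945, 8) = 79560: x ≡ 61856 (mod 79560).
Verify against each original: 61856 mod 9 = 8, 61856 mod 13 = 2, 61856 mod 5 = 1, 61856 mod 17 = 10, 61856 mod 8 = 0.

x ≡ 61856 (mod 79560).


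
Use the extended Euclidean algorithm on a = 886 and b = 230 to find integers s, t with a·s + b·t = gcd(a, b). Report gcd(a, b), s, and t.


Euclidean algorithm on (886, 230) — divide until remainder is 0:
  886 = 3 · 230 + 196
  230 = 1 · 196 + 34
  196 = 5 · 34 + 26
  34 = 1 · 26 + 8
  26 = 3 · 8 + 2
  8 = 4 · 2 + 0
gcd(886, 230) = 2.
Track Bezout coefficients alongside the remainders: start with r₀ = 886 = a·1 + b·0 (s = 1, t = 0) and r₁ = 230 = a·0 + b·1 (s = 0, t = 1); each new remainder r_{k+1} = r_{k-1} − q_k·r_k inherits s_{k+1} = s_{k-1} − q_k·s_k, t_{k+1} = t_{k-1} − q_k·t_k, so r_k = a·s_k + b·t_k at every step:
  q = 3: r = 196, s = 1 − 3·0 = 1, t = 0 − 3·1 = -3  (check: 886·1 + 230·(-3) = 196)
  q = 1: r = 34, s = 0 − 1·1 = -1, t = 1 − 1·(-3) = 4  (check: 886·(-1) + 230·4 = 34)
  q = 5: r = 26, s = 1 − 5·(-1) = 6, t = -3 − 5·4 = -23  (check: 886·6 + 230·(-23) = 26)
  q = 1: r = 8, s = -1 − 1·6 = -7, t = 4 − 1·(-23) = 27  (check: 886·(-7) + 230·27 = 8)
  q = 3: r = 2, s = 6 − 3·(-7) = 27, t = -23 − 3·27 = -104  (check: 886·27 + 230·(-104) = 2)
The row with r = 2 (the gcd) gives the Bezout coefficients s = 27, t = -104.
Result: 886 · (27) + 230 · (-104) = 2.

gcd(886, 230) = 2; s = 27, t = -104 (check: 886·27 + 230·(-104) = 2).


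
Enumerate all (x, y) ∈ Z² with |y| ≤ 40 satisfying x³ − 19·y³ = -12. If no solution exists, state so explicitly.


The equation is x³ - 19y³ = -12. For fixed y, x³ = 19·y³ − 12, so a solution requires the RHS to be a perfect cube.
Strategy: iterate y from -40 to 40, compute RHS = 19·y³ − 12, and check whether it is a (positive or negative) perfect cube.
Check small values of y:
  y = 0: RHS = -12 is not a perfect cube.
  y = 1: RHS = 7 is not a perfect cube.
  y = -1: RHS = -31 is not a perfect cube.
  y = 2: RHS = 140 is not a perfect cube.
  y = -2: RHS = -164 is not a perfect cube.
  y = 3: RHS = 501 is not a perfect cube.
  y = -3: RHS = -525 is not a perfect cube.
Continuing the search up to |y| = 40 finds no solutions either.
No (x, y) in the scanned range satisfies the equation.

No integer solutions with |y| ≤ 40.


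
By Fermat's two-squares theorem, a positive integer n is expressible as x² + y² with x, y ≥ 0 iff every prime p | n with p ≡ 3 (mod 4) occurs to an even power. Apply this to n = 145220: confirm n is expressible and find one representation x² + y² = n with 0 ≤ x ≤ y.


Step 1: Factor n = 145220 = 2^2 · 5 · 53 · 137.
Step 2: Check the mod-4 condition on each prime factor: 2 = 2 (special); 5 ≡ 1 (mod 4), exponent 1; 53 ≡ 1 (mod 4), exponent 1; 137 ≡ 1 (mod 4), exponent 1.
All primes ≡ 3 (mod 4) appear to even exponent (or don't appear), so by the two-squares theorem n IS expressible as a sum of two squares.
Step 3: Build a representation. Group n = k² · m with k = 2 and m = 5 · 53 · 137 = 36305 (a product of primes ≡ 1 (mod 4)); a representation of m scales to one of n via (k·x)² + (k·y)² = k²(x² + y²). Each prime p ≡ 1 (mod 4) is itself a sum of two squares; find a² by testing p − a² for a perfect square:
  5: 5 − 1² = 4 = 2² ⇒ 5 = 1² + 2².
  53: 53 − 1² = 52, 53 − 2² = 49 = 7² ⇒ 53 = 2² + 7².
  137: 137 − 1² = 136, 137 − 2² = 133, 137 − 3² = 128, 137 − 4² = 121 = 11² ⇒ 137 = 4² + 11².
  Combine using the Brahmagupta–Fibonacci identity (a² + b²)(c² + d²) = (ac − bd)² + (ad + bc)² = (ac + bd)² + (ad − bc)²:
  5 · 53 = 265: from (1² + 2²)(2² + 7²), take (1·2 − 2·7, 1·7 + 2·2) = (2 − 14, 7 + 4) = (-12, 11); dropping signs (only squares matter) gives (12, 11); check 12² + 11² = 144 + 121 = 265 ✓.
  265 · 137 = 36305: from (12² + 11²)(4² + 11²), take (12·4 − 11·11, 12·11 + 11·4) = (48 − 121, 132 + 44) = (-73, 176); dropping signs (only squares matter) gives (73, 176); check 73² + 176² = 5329 + 30976 = 36305 ✓.
  Scale by k = 2: (2·73, 2·176) = (146, 352).
Step 4: Order so x ≤ y and verify: 146² + 352² = 21316 + 123904 = 145220 = n. ✓

n = 145220 = 146² + 352² (one valid representation with x ≤ y).


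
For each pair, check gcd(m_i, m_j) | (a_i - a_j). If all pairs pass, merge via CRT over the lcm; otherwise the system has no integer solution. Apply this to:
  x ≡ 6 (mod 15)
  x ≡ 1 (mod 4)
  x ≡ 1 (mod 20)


Moduli 15, 4, 20 are not pairwise coprime, so CRT works modulo lcm(m_i) when all pairwise compatibility conditions hold.
Pairwise compatibility: gcd(m_i, m_j) must divide a_i - a_j for every pair.
Merge one congruence at a time:
  Start: x ≡ 6 (mod 15).
  Combine with x ≡ 1 (mod 4): gcd(15, 4) = 1; 1 - 6 = -5, which IS divisible by 1, so compatible.
    Write x = 6 + 15·t and substitute into x ≡ 1 (mod 4): 15·t ≡ 1 − 6 = -5 (mod 4).
    Reduce coefficients mod 4: 3·t ≡ 3 (mod 4).
    The inverse of 3 mod 4 is 3 (since 3·3 = 9 = 2·4 + 1), so t ≡ 3·3 = 9 ≡ 1 (mod 4).
    Then x = 6 + 15·1 = 21, valid modulo lcm(15, 4) = 60: x ≡ 21 (mod 60).
  Combine with x ≡ 1 (mod 20): gcd(60, 20) = 20; 1 - 21 = -20, which IS divisible by 20, so compatible.
    Write x = 21 + 60·t and substitute into x ≡ 1 (mod 20): 60·t ≡ 1 − 21 = -20 (mod 20).
    Divide the congruence (and modulus) by g = 20: 3·t ≡ -1 (mod 1).
    Modulo 1 every t works; take t = 0.
    Then x = 21 + 60·0 = 21, valid modulo lcm(60, 20) = 60: x ≡ 21 (mod 60).
Verify: 21 mod 15 = 6, 21 mod 4 = 1, 21 mod 20 = 1.

x ≡ 21 (mod 60).


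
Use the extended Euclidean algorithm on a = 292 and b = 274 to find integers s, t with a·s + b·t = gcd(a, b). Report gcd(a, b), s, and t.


Euclidean algorithm on (292, 274) — divide until remainder is 0:
  292 = 1 · 274 + 18
  274 = 15 · 18 + 4
  18 = 4 · 4 + 2
  4 = 2 · 2 + 0
gcd(292, 274) = 2.
Track Bezout coefficients alongside the remainders: start with r₀ = 292 = a·1 + b·0 (s = 1, t = 0) and r₁ = 274 = a·0 + b·1 (s = 0, t = 1); each new remainder r_{k+1} = r_{k-1} − q_k·r_k inherits s_{k+1} = s_{k-1} − q_k·s_k, t_{k+1} = t_{k-1} − q_k·t_k, so r_k = a·s_k + b·t_k at every step:
  q = 1: r = 18, s = 1 − 1·0 = 1, t = 0 − 1·1 = -1  (check: 292·1 + 274·(-1) = 18)
  q = 15: r = 4, s = 0 − 15·1 = -15, t = 1 − 15·(-1) = 16  (check: 292·(-15) + 274·16 = 4)
  q = 4: r = 2, s = 1 − 4·(-15) = 61, t = -1 − 4·16 = -65  (check: 292·61 + 274·(-65) = 2)
The row with r = 2 (the gcd) gives the Bezout coefficients s = 61, t = -65.
Result: 292 · (61) + 274 · (-65) = 2.

gcd(292, 274) = 2; s = 61, t = -65 (check: 292·61 + 274·(-65) = 2).


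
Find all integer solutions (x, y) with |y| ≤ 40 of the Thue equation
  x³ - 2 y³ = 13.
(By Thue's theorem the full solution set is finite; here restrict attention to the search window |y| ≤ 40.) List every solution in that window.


The equation is x³ - 2y³ = 13. For fixed y, x³ = 2·y³ + 13, so a solution requires the RHS to be a perfect cube.
Strategy: iterate y from -40 to 40, compute RHS = 2·y³ + 13, and check whether it is a (positive or negative) perfect cube.
Check small values of y:
  y = 0: RHS = 13 is not a perfect cube.
  y = 1: RHS = 15 is not a perfect cube.
  y = -1: RHS = 11 is not a perfect cube.
  y = 2: RHS = 29 is not a perfect cube.
  y = -2: RHS = -3 is not a perfect cube.
  y = 3: RHS = 67 is not a perfect cube.
  y = -3: RHS = -41 is not a perfect cube.
Continuing the search up to |y| = 40 finds no solutions either.
No (x, y) in the scanned range satisfies the equation.

No integer solutions with |y| ≤ 40.


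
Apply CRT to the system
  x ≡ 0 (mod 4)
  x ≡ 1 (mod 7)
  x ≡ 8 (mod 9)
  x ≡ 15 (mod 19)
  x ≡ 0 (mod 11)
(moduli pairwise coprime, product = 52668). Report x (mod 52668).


Product of moduli M = 4 · 7 · 9 · 19 · 11 = 52668.
Merge one congruence at a time:
  Start: x ≡ 0 (mod 4).
  Combine with x ≡ 1 (mod 7); new modulus lcm = 28.
    Write x = 0 + 4·t and substitute into x ≡ 1 (mod 7): 4·t ≡ 1 − 0 = 1 (mod 7).
    The inverse of 4 mod 7 is 2 (since 4·2 = 8 = 1·7 + 1), so t ≡ 2·1 = 2 ≡ 2 (mod 7).
    Then x = 0 + 4·2 = 8, valid modulo lcm(4, 7) = 28: x ≡ 8 (mod 28).
  Combine with x ≡ 8 (mod 9); new modulus lcm = 252.
    Write x = 8 + 28·t and substitute into x ≡ 8 (mod 9): 28·t ≡ 8 − 8 = 0 (mod 9).
    Reduce coefficients mod 9: 1·t ≡ 0 (mod 9).
    So t ≡ 0 (mod 9).
    Then x = 8 + 28·0 = 8, valid modulo lcm(28, 9) = 252: x ≡ 8 (mod 252).
  Combine with x ≡ 15 (mod 19); new modulus lcm = 4788.
    Write x = 8 + 252·t and substitute into x ≡ 15 (mod 19): 252·t ≡ 15 − 8 = 7 (mod 19).
    Reduce coefficients mod 19: 5·t ≡ 7 (mod 19).
    The inverse of 5 mod 19 is 4 (since 5·4 = 20 = 1·19 + 1), so t ≡ 4·7 = 28 ≡ 9 (mod 19).
    Then x = 8 + 252·9 = 2276, valid modulo lcm(252, 19) = 4788: x ≡ 2276 (mod 4788).
  Combine with x ≡ 0 (mod 11); new modulus lcm = 52668.
    Write x = 2276 + 4788·t and substitute into x ≡ 0 (mod 11): 4788·t ≡ 0 − 2276 = -2276 (mod 11).
    Reduce coefficients mod 11: 3·t ≡ 1 (mod 11).
    The inverse of 3 mod 11 is 4 (since 3·4 = 12 = 1·11 + 1), so t ≡ 4·1 = 4 ≡ 4 (mod 11).
    Then x = 2276 + 4788·4 = 21428, valid modulo lcm(4788, 11) = 52668: x ≡ 21428 (mod 52668).
Verify against each original: 21428 mod 4 = 0, 21428 mod 7 = 1, 21428 mod 9 = 8, 21428 mod 19 = 15, 21428 mod 11 = 0.

x ≡ 21428 (mod 52668).


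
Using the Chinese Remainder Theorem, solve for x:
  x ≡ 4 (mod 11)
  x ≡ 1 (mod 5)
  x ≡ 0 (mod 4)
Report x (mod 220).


Moduli 11, 5, 4 are pairwise coprime; by CRT there is a unique solution modulo M = 11 · 5 · 4 = 220.
Solve pairwise, accumulating the modulus:
  Start with x ≡ 4 (mod 11).
  Combine with x ≡ 1 (mod 5): since gcd(11, 5) = 1, we get a unique residue mod 55.
    Write x = 4 + 11·t and substitute into x ≡ 1 (mod 5): 11·t ≡ 1 − 4 = -3 (mod 5).
    Reduce coefficients mod 5: 1·t ≡ 2 (mod 5).
    So t ≡ 2 (mod 5).
    Then x = 4 + 11·2 = 26, valid modulo lcm(11, 5) = 55: x ≡ 26 (mod 55).
  Combine with x ≡ 0 (mod 4): since gcd(55, 4) = 1, we get a unique residue mod 220.
    Write x = 26 + 55·t and substitute into x ≡ 0 (mod 4): 55·t ≡ 0 − 26 = -26 (mod 4).
    Reduce coefficients mod 4: 3·t ≡ 2 (mod 4).
    The inverse of 3 mod 4 is 3 (since 3·3 = 9 = 2·4 + 1), so t ≡ 3·2 = 6 ≡ 2 (mod 4).
    Then x = 26 + 55·2 = 136, valid modulo lcm(55, 4) = 220: x ≡ 136 (mod 220).
Verify: 136 mod 11 = 4 ✓, 136 mod 5 = 1 ✓, 136 mod 4 = 0 ✓.

x ≡ 136 (mod 220).


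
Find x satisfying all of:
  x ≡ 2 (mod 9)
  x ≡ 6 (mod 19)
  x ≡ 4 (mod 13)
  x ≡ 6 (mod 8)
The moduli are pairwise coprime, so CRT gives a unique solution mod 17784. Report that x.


Product of moduli M = 9 · 19 · 13 · 8 = 17784.
Merge one congruence at a time:
  Start: x ≡ 2 (mod 9).
  Combine with x ≡ 6 (mod 19); new modulus lcm = 171.
    Write x = 2 + 9·t and substitute into x ≡ 6 (mod 19): 9·t ≡ 6 − 2 = 4 (mod 19).
    The inverse of 9 mod 19 is 17 (since 9·17 = 153 = 8·19 + 1), so t ≡ 17·4 = 68 ≡ 11 (mod 19).
    Then x = 2 + 9·11 = 101, valid modulo lcm(9, 19) = 171: x ≡ 101 (mod 171).
  Combine with x ≡ 4 (mod 13); new modulus lcm = 2223.
    Write x = 101 + 171·t and substitute into x ≡ 4 (mod 13): 171·t ≡ 4 − 101 = -97 (mod 13).
    Reduce coefficients mod 13: 2·t ≡ 7 (mod 13).
    The inverse of 2 mod 13 is 7 (since 2·7 = 14 = 1·13 + 1), so t ≡ 7·7 = 49 ≡ 10 (mod 13).
    Then x = 101 + 171·10 = 1811, valid modulo lcm(171, 13) = 2223: x ≡ 1811 (mod 2223).
  Combine with x ≡ 6 (mod 8); new modulus lcm = 17784.
    Write x = 1811 + 2223·t and substitute into x ≡ 6 (mod 8): 2223·t ≡ 6 − 1811 = -1805 (mod 8).
    Reduce coefficients mod 8: 7·t ≡ 3 (mod 8).
    The inverse of 7 mod 8 is 7 (since 7·7 = 49 = 6·8 + 1), so t ≡ 7·3 = 21 ≡ 5 (mod 8).
    Then x = 1811 + 2223·5 = 12926, valid modulo lcm(2223, 8) = 17784: x ≡ 12926 (mod 17784).
Verify against each original: 12926 mod 9 = 2, 12926 mod 19 = 6, 12926 mod 13 = 4, 12926 mod 8 = 6.

x ≡ 12926 (mod 17784).


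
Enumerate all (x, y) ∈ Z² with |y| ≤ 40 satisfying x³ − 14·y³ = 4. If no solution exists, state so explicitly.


The equation is x³ - 14y³ = 4. For fixed y, x³ = 14·y³ + 4, so a solution requires the RHS to be a perfect cube.
Strategy: iterate y from -40 to 40, compute RHS = 14·y³ + 4, and check whether it is a (positive or negative) perfect cube.
Check small values of y:
  y = 0: RHS = 4 is not a perfect cube.
  y = 1: RHS = 18 is not a perfect cube.
  y = -1: RHS = -10 is not a perfect cube.
  y = 2: RHS = 116 is not a perfect cube.
  y = -2: RHS = -108 is not a perfect cube.
  y = 3: RHS = 382 is not a perfect cube.
  y = -3: RHS = -374 is not a perfect cube.
Continuing the search up to |y| = 40 finds no solutions either.
No (x, y) in the scanned range satisfies the equation.

No integer solutions with |y| ≤ 40.


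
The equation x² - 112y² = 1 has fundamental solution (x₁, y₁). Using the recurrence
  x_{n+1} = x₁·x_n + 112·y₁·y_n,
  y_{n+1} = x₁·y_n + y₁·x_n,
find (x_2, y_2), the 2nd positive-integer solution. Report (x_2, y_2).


Step 1: Find the fundamental solution (x₁, y₁) of x² - 112y² = 1.
  Expand √112 as a continued fraction. a₀ = ⌊√112⌋ = 10; iterate m_{k+1} = d_k·a_k − m_k, d_{k+1} = (112 − m_{k+1}²)/d_k, a_{k+1} = ⌊(a₀ + m_{k+1})/d_{k+1}⌋ (starting m₀ = 0, d₀ = 1), with convergents p_k = a_k·p_{k-1} + p_{k-2}, q_k = a_k·q_{k-1} + q_{k-2} (p₋₁ = 1, q₋₁ = 0):
  k = 0: a₀ = 10; p₀/q₀ = 10/1; p₀² − 112·q₀² = 100 − 112 = -12.
  k = 1: m = 10, d = 12, a = ⌊(10 + 10)/12⌋ = 1; p/q = (1·10 + 1)/(1·1 + 0) = 11/1; p² − 112·q² = 121 − 112 = 9.
  k = 2: m = 2, d = 9, a = ⌊(10 + 2)/9⌋ = 1; p/q = (1·11 + 10)/(1·1 + 1) = 21/2; p² − 112·q² = 441 − 448 = -7.
  k = 3: m = 7, d = 7, a = ⌊(10 + 7)/7⌋ = 2; p/q = (2·21 + 11)/(2·2 + 1) = 53/5; p² − 112·q² = 2809 − 2800 = 9.
  k = 4: m = 7, d = 9, a = ⌊(10 + 7)/9⌋ = 1; p/q = (1·53 + 21)/(1·5 + 2) = 74/7; p² − 112·q² = 5476 − 5488 = -12.
  k = 5: m = 2, d = 12, a = ⌊(10 + 2)/12⌋ = 1; p/q = (1·74 + 53)/(1·7 + 5) = 127/12; p² − 112·q² = 16129 − 16128 = 1.
  The first convergent with p² − 112·q² = 1 gives the fundamental solution (x₁, y₁) = (127, 12).
Step 2: Apply the recurrence (x_{n+1}, y_{n+1}) = (x₁x_n + 112y₁y_n, x₁y_n + y₁x_n) repeatedly.
  From (x_1, y_1) = (127, 12): x_2 = 127·127 + 112·12·12 = 32257; y_2 = 127·12 + 12·127 = 3048.
Step 3: Verify x_2² - 112·y_2² = 1040514049 - 1040514048 = 1 (should be 1). ✓

(x_1, y_1) = (127, 12); (x_2, y_2) = (32257, 3048).


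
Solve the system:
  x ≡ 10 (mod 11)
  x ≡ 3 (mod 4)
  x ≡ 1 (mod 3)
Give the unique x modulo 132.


Moduli 11, 4, 3 are pairwise coprime; by CRT there is a unique solution modulo M = 11 · 4 · 3 = 132.
Solve pairwise, accumulating the modulus:
  Start with x ≡ 10 (mod 11).
  Combine with x ≡ 3 (mod 4): since gcd(11, 4) = 1, we get a unique residue mod 44.
    Write x = 10 + 11·t and substitute into x ≡ 3 (mod 4): 11·t ≡ 3 − 10 = -7 (mod 4).
    Reduce coefficients mod 4: 3·t ≡ 1 (mod 4).
    The inverse of 3 mod 4 is 3 (since 3·3 = 9 = 2·4 + 1), so t ≡ 3·1 = 3 ≡ 3 (mod 4).
    Then x = 10 + 11·3 = 43, valid modulo lcm(11, 4) = 44: x ≡ 43 (mod 44).
  Combine with x ≡ 1 (mod 3): since gcd(44, 3) = 1, we get a unique residue mod 132.
    Write x = 43 + 44·t and substitute into x ≡ 1 (mod 3): 44·t ≡ 1 − 43 = -42 (mod 3).
    Reduce coefficients mod 3: 2·t ≡ 0 (mod 3).
    The inverse of 2 mod 3 is 2 (since 2·2 = 4 = 1·3 + 1), so t ≡ 2·0 = 0 ≡ 0 (mod 3).
    Then x = 43 + 44·0 = 43, valid modulo lcm(44, 3) = 132: x ≡ 43 (mod 132).
Verify: 43 mod 11 = 10 ✓, 43 mod 4 = 3 ✓, 43 mod 3 = 1 ✓.

x ≡ 43 (mod 132).


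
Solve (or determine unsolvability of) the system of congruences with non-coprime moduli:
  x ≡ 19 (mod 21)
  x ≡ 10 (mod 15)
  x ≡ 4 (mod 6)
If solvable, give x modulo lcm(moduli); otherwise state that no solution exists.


Moduli 21, 15, 6 are not pairwise coprime, so CRT works modulo lcm(m_i) when all pairwise compatibility conditions hold.
Pairwise compatibility: gcd(m_i, m_j) must divide a_i - a_j for every pair.
Merge one congruence at a time:
  Start: x ≡ 19 (mod 21).
  Combine with x ≡ 10 (mod 15): gcd(21, 15) = 3; 10 - 19 = -9, which IS divisible by 3, so compatible.
    Write x = 19 + 21·t and substitute into x ≡ 10 (mod 15): 21·t ≡ 10 − 19 = -9 (mod 15).
    Divide the congruence (and modulus) by g = 3: 7·t ≡ -3 (mod 5).
    Reduce coefficients mod 5: 2·t ≡ 2 (mod 5).
    The inverse of 2 mod 5 is 3 (since 2·3 = 6 = 1·5 + 1), so t ≡ 3·2 = 6 ≡ 1 (mod 5).
    Then x = 19 + 21·1 = 40, valid modulo lcm(21, 15) = 105: x ≡ 40 (mod 105).
  Combine with x ≡ 4 (mod 6): gcd(105, 6) = 3; 4 - 40 = -36, which IS divisible by 3, so compatible.
    Write x = 40 + 105·t and substitute into x ≡ 4 (mod 6): 105·t ≡ 4 − 40 = -36 (mod 6).
    Divide the congruence (and modulus) by g = 3: 35·t ≡ -12 (mod 2).
    Reduce coefficients mod 2: 1·t ≡ 0 (mod 2).
    So t ≡ 0 (mod 2).
    Then x = 40 + 105·0 = 40, valid modulo lcm(105, 6) = 210: x ≡ 40 (mod 210).
Verify: 40 mod 21 = 19, 40 mod 15 = 10, 40 mod 6 = 4.

x ≡ 40 (mod 210).


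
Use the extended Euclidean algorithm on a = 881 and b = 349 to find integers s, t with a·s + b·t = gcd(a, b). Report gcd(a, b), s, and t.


Euclidean algorithm on (881, 349) — divide until remainder is 0:
  881 = 2 · 349 + 183
  349 = 1 · 183 + 166
  183 = 1 · 166 + 17
  166 = 9 · 17 + 13
  17 = 1 · 13 + 4
  13 = 3 · 4 + 1
  4 = 4 · 1 + 0
gcd(881, 349) = 1.
Track Bezout coefficients alongside the remainders: start with r₀ = 881 = a·1 + b·0 (s = 1, t = 0) and r₁ = 349 = a·0 + b·1 (s = 0, t = 1); each new remainder r_{k+1} = r_{k-1} − q_k·r_k inherits s_{k+1} = s_{k-1} − q_k·s_k, t_{k+1} = t_{k-1} − q_k·t_k, so r_k = a·s_k + b·t_k at every step:
  q = 2: r = 183, s = 1 − 2·0 = 1, t = 0 − 2·1 = -2  (check: 881·1 + 349·(-2) = 183)
  q = 1: r = 166, s = 0 − 1·1 = -1, t = 1 − 1·(-2) = 3  (check: 881·(-1) + 349·3 = 166)
  q = 1: r = 17, s = 1 − 1·(-1) = 2, t = -2 − 1·3 = -5  (check: 881·2 + 349·(-5) = 17)
  q = 9: r = 13, s = -1 − 9·2 = -19, t = 3 − 9·(-5) = 48  (check: 881·(-19) + 349·48 = 13)
  q = 1: r = 4, s = 2 − 1·(-19) = 21, t = -5 − 1·48 = -53  (check: 881·21 + 349·(-53) = 4)
  q = 3: r = 1, s = -19 − 3·21 = -82, t = 48 − 3·(-53) = 207  (check: 881·(-82) + 349·207 = 1)
The row with r = 1 (the gcd) gives the Bezout coefficients s = -82, t = 207.
Result: 881 · (-82) + 349 · (207) = 1.

gcd(881, 349) = 1; s = -82, t = 207 (check: 881·(-82) + 349·207 = 1).
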